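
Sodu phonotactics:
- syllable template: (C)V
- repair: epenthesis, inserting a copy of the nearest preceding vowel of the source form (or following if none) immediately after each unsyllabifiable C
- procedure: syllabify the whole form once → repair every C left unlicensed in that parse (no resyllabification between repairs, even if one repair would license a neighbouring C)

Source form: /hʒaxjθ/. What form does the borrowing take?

haʒaxajaθa

Syllabifying with onset maximization leaves /h/, /x/, /j/, /θ/ stranded (no codas are permitted; onsets are limited to one consonant).
Each unlicensed consonant becomes the onset of a new syllable: /h/ → /ha/, /x/ → /xa/, /j/ → /ja/, /θ/ → /θa/.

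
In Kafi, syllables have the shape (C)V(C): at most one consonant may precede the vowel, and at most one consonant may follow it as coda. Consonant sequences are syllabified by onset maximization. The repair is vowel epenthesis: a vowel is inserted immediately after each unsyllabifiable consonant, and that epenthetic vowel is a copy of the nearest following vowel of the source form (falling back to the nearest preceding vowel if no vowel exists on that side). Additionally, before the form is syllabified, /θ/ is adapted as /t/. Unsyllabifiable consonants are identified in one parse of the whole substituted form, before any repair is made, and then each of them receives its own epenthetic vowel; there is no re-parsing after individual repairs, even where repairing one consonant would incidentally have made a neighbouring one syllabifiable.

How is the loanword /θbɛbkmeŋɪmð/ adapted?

tɛbɛbkemeŋɪmðɪ

Substitution: /θ/ → /t/, giving /tbɛbkmeŋɪmð/.
The consonants /t/, /k/, /ð/ cannot be parsed into a legal (C)V(C) syllable (at most one coda consonant is licensed; onsets are limited to one consonant).
Each unlicensed consonant becomes the onset of a new syllable: /t/ → /tɛ/, /k/ → /ke/, /ð/ → /ðɪ/.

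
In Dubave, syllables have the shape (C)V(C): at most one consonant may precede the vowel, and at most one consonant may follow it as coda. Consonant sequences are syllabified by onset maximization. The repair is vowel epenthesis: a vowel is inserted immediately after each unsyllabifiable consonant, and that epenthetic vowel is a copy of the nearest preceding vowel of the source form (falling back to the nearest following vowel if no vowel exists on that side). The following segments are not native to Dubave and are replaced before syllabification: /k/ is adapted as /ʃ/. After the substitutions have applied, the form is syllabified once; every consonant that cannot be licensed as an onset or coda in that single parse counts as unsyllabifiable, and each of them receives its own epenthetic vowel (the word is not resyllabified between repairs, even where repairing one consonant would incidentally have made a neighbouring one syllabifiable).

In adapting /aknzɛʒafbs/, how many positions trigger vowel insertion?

After substitution the input is /aʃnzɛʒafbs/.
The unsyllabifiable consonants are /n/, /b/, /s/; each receives one epenthetic vowel.

3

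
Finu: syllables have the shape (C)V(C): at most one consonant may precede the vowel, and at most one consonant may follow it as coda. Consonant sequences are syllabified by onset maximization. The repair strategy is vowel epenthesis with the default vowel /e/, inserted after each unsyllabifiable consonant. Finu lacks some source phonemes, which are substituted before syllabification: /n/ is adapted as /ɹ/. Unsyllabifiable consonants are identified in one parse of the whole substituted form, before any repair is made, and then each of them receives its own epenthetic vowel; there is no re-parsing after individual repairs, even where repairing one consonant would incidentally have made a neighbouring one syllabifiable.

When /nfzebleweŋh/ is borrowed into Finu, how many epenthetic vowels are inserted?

After substitution the input is /ɹfzebleweŋh/.
The unsyllabifiable consonants are /ɹ/, /f/, /h/; each receives one epenthetic vowel.

3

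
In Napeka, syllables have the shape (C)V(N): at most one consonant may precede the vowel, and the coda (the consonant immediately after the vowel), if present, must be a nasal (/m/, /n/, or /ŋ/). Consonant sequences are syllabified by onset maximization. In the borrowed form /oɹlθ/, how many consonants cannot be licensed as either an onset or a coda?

Syllabifying with onset maximization leaves /ɹ/, /l/, /θ/ stranded (only a nasal (/m/, /n/, or /ŋ/) is licensed in coda position; onsets are limited to one consonant).

3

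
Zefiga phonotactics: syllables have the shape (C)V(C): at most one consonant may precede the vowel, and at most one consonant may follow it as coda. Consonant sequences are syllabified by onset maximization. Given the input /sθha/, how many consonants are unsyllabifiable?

The consonants /s/, /θ/ cannot be parsed into a legal (C)V(C) syllable (at most one coda consonant is licensed; onsets are limited to one consonant).

2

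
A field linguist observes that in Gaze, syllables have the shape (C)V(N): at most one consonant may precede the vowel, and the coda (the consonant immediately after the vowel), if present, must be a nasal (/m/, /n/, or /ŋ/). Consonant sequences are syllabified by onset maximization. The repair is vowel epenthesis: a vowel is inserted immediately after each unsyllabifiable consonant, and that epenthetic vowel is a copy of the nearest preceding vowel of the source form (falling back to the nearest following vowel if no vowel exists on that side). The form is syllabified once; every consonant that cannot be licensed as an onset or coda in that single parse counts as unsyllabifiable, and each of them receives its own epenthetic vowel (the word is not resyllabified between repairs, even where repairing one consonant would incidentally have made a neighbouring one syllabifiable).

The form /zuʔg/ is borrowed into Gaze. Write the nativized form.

The consonants /ʔ/, /g/ cannot be parsed into a legal (C)V(N) syllable (only a nasal (/m/, /n/, or /ŋ/) is licensed in coda position; onsets are limited to one consonant).
Each unlicensed consonant becomes the onset of a new syllable: /ʔ/ → /ʔu/, /g/ → /gu/.

zuʔugu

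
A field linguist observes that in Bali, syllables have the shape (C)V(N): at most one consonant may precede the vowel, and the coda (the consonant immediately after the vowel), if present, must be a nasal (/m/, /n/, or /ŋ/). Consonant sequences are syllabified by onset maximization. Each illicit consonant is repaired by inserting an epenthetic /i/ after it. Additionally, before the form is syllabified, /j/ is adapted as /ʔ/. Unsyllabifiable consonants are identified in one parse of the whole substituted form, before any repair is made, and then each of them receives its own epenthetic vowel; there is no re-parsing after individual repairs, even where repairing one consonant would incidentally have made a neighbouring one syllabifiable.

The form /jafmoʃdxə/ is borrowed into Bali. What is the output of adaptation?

ʔafimoʃidixə

Substitution: /j/ → /ʔ/, giving /ʔafmoʃdxə/.
Syllabifying with onset maximization leaves /f/, /ʃ/, /d/ stranded (only a nasal (/m/, /n/, or /ŋ/) is licensed in coda position; onsets are limited to one consonant).
Epenthesis after each stranded consonant: /f/ → /fi/, /ʃ/ → /ʃi/, /d/ → /di/.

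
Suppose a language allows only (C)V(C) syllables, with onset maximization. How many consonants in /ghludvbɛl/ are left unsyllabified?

Under (C)V(C), the unsyllabifiable consonants are /g/, /h/, /v/ (at most one coda consonant is licensed; onsets are limited to one consonant).

3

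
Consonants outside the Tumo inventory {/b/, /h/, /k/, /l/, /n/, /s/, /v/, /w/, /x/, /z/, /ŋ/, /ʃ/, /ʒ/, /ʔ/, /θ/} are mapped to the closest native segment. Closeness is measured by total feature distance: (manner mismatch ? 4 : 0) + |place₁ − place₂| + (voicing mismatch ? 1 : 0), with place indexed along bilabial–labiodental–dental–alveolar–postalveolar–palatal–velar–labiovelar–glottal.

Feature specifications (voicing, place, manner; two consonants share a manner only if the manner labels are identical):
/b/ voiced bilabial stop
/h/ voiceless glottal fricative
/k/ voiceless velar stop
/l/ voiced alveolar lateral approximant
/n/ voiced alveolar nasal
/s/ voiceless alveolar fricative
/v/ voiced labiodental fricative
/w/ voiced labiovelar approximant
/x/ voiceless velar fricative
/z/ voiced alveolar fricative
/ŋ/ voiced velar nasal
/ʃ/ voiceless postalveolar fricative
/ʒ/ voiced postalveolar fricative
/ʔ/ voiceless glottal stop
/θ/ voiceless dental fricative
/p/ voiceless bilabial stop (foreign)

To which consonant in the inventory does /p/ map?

/b/ is closest: same manner (stop), place distance 0 (bilabial→bilabial), voicing differs (+1); total 1. Next closest is /k/ at distance 6.

b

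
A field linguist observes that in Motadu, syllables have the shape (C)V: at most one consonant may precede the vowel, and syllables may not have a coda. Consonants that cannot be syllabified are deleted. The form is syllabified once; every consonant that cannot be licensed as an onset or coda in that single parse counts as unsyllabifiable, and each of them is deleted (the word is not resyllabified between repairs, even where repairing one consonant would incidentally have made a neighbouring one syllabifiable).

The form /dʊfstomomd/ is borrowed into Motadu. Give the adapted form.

dʊtomo

Syllabifying with onset maximization leaves /f/, /s/, /m/, /d/ stranded (no codas are permitted; onsets are limited to one consonant).
Deletion applies to /f/, /s/, /m/, /d/.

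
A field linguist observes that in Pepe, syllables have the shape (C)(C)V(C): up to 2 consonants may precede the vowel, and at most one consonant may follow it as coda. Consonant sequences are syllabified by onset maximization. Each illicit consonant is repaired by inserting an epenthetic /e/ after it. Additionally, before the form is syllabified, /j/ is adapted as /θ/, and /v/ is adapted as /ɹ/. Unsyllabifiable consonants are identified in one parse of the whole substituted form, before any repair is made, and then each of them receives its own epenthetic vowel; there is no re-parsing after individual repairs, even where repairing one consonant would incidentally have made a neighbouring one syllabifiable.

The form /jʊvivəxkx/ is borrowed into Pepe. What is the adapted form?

Substitution: /j/ → /θ/, /v/ → /ɹ/, giving /θʊɹiɹəxkx/.
Under (C)(C)V(C), the unsyllabifiable consonants are /k/, /x/ (at most one coda consonant is licensed; onsets may contain at most 2 consonants).
Epenthesis after each stranded consonant: /k/ → /ke/, /x/ → /xe/.

θʊɹiɹəxkexe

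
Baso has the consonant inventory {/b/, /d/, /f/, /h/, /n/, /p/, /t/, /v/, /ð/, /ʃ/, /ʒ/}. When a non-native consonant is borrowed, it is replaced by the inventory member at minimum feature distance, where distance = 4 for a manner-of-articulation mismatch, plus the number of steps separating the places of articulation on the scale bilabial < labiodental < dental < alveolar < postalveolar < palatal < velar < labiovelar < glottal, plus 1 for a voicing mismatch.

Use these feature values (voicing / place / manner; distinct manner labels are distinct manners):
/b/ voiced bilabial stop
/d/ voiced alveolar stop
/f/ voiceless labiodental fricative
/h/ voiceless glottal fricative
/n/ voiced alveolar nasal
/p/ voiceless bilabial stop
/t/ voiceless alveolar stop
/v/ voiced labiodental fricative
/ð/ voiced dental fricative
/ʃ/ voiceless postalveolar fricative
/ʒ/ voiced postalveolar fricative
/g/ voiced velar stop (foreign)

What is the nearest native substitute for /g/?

/d/ is closest: same manner (stop), place distance 3 (velar→alveolar), same voicing; total 3. Next closest is /t/ at distance 4.

d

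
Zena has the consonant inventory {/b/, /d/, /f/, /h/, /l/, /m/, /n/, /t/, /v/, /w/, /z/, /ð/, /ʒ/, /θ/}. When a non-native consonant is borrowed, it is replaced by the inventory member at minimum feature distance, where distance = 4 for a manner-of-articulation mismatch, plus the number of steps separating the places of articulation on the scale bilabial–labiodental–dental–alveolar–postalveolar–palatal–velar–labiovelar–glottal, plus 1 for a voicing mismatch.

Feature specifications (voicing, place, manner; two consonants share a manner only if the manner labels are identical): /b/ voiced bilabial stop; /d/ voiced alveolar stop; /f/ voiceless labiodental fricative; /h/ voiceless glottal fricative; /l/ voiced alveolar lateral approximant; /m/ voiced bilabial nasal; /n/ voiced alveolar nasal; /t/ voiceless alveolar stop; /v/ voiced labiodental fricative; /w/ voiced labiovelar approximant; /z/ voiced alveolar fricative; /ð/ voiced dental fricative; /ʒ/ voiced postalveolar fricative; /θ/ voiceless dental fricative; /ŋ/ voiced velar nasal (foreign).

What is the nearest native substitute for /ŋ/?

n

/n/ is closest: same manner (nasal), place distance 3 (velar→alveolar), same voicing; total 3. Next closest is /w/ at distance 5.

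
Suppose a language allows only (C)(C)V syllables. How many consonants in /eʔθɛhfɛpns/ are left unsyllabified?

Syllabifying with onset maximization leaves /p/, /n/, /s/ stranded (no codas are permitted; onsets may contain at most 2 consonants).

3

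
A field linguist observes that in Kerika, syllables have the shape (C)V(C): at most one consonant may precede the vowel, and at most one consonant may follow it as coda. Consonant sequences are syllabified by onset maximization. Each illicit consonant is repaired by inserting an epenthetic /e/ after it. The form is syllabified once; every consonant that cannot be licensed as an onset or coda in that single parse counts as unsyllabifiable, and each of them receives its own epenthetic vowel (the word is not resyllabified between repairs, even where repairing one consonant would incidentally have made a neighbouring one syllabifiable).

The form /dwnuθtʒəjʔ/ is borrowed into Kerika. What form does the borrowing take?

dewenuθteʒəjʔe

The consonants /d/, /w/, /t/, /ʔ/ cannot be parsed into a legal (C)V(C) syllable (at most one coda consonant is licensed; onsets are limited to one consonant).
Each unlicensed consonant becomes the onset of a new syllable: /d/ → /de/, /w/ → /we/, /t/ → /te/, /ʔ/ → /ʔe/.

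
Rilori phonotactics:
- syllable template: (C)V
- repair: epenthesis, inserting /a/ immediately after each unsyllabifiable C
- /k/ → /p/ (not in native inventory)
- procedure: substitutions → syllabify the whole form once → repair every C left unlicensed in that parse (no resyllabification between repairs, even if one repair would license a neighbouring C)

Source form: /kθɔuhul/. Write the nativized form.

paθɔuhula

Substitution: /k/ → /p/, giving /pθɔuhul/.
The consonants /p/, /l/ cannot be parsed into a legal (C)V syllable (no codas are permitted; onsets are limited to one consonant).
Epenthesis after each stranded consonant: /p/ → /pa/, /l/ → /la/.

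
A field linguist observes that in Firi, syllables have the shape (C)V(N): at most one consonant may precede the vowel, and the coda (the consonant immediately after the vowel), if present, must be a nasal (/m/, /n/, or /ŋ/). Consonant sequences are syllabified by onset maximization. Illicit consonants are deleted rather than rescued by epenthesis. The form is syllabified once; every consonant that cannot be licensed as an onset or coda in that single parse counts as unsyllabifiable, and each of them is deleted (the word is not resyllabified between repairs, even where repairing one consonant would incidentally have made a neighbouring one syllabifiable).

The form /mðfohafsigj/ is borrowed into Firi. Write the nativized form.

fohasi

The consonants /m/, /ð/, /f/, /g/, /j/ cannot be parsed into a legal (C)V(N) syllable (only a nasal (/m/, /n/, or /ŋ/) is licensed in coda position; onsets are limited to one consonant).
Deleting the stranded consonants removes /m/, /ð/, /f/, /g/, /j/.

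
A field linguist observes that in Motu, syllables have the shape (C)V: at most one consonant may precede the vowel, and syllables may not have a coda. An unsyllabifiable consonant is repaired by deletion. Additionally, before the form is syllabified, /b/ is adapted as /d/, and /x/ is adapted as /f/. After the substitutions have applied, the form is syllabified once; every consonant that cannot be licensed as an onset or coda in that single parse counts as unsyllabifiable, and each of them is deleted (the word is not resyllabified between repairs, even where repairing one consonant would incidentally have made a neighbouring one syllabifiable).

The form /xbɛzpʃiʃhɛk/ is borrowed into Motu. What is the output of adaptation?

Substitution: /x/ → /f/, /b/ → /d/, giving /fdɛzpʃiʃhɛk/.
Syllabifying with onset maximization leaves /f/, /z/, /p/, /ʃ/, /k/ stranded (no codas are permitted; onsets are limited to one consonant).
Deletion applies to /f/, /z/, /p/, /ʃ/, /k/.

dɛʃihɛ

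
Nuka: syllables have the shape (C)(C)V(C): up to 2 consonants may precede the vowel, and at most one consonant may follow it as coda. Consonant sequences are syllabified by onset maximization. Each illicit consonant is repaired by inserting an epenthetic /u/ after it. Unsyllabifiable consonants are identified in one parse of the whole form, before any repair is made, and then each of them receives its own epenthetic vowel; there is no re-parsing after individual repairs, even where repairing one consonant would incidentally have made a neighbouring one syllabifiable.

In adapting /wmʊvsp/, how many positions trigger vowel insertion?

2

The unsyllabifiable consonants are /s/, /p/; each receives one epenthetic vowel.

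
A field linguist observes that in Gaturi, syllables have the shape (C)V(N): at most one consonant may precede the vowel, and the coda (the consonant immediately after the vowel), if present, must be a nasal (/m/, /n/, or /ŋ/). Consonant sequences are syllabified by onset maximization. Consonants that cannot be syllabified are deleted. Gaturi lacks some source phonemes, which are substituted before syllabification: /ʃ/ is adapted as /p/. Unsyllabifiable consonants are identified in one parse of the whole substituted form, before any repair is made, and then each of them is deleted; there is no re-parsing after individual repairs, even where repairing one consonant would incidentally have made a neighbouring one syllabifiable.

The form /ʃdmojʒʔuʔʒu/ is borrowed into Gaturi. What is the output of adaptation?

moʔuʒu

Substitution: /ʃ/ → /p/, giving /pdmojʒʔuʔʒu/.
Under (C)V(N), the unsyllabifiable consonants are /p/, /d/, /j/, /ʒ/, /ʔ/ (only a nasal (/m/, /n/, or /ŋ/) is licensed in coda position; onsets are limited to one consonant).
Each unlicensed consonant is deleted: /p/, /d/, /j/, /ʒ/, /ʔ/.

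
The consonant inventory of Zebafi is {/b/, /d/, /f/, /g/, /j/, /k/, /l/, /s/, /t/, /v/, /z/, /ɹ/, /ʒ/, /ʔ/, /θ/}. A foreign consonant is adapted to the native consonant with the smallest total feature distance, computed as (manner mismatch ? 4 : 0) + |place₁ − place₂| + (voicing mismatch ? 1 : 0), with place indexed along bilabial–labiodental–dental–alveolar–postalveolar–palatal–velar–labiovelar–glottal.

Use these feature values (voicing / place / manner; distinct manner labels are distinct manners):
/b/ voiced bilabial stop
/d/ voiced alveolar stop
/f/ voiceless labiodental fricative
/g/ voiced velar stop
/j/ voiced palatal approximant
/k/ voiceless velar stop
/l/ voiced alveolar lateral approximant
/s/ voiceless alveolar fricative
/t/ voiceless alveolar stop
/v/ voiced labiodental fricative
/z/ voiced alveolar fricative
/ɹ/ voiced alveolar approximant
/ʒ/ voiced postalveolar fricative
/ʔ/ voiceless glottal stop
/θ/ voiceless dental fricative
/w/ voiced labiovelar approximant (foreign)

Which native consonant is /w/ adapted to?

j

/j/ is closest: same manner (approximant), place distance 2 (labiovelar→palatal), same voicing; total 2. Next closest is /ɹ/ at distance 4.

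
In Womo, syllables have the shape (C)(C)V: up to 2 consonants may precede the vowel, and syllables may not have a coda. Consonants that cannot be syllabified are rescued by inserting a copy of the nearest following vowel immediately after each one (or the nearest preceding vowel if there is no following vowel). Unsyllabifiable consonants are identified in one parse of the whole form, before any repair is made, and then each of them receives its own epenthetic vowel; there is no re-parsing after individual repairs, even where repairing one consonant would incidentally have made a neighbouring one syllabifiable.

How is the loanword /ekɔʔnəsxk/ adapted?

Under (C)(C)V, the unsyllabifiable consonants are /s/, /x/, /k/ (no codas are permitted; onsets may contain at most 2 consonants).
Inserting the epenthetic vowel yields /s/ → /sə/, /x/ → /xə/, /k/ → /kə/.

ekɔʔnəsəxəkə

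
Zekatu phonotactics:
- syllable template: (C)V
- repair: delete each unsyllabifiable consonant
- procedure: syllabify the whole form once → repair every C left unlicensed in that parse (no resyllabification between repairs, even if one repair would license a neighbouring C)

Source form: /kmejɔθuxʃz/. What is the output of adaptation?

Syllabifying with onset maximization leaves /k/, /x/, /ʃ/, /z/ stranded (no codas are permitted; onsets are limited to one consonant).
Deletion applies to /k/, /x/, /ʃ/, /z/.

mejɔθu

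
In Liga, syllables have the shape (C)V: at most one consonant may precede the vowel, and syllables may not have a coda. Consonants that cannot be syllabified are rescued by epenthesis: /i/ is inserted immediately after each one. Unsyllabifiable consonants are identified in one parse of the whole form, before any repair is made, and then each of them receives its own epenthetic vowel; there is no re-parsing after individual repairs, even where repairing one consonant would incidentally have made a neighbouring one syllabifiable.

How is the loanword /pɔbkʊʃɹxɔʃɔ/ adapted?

pɔbikʊʃiɹixɔʃɔ

Syllabifying with onset maximization leaves /b/, /ʃ/, /ɹ/ stranded (no codas are permitted; onsets are limited to one consonant).
Inserting the epenthetic vowel yields /b/ → /bi/, /ʃ/ → /ʃi/, /ɹ/ → /ɹi/.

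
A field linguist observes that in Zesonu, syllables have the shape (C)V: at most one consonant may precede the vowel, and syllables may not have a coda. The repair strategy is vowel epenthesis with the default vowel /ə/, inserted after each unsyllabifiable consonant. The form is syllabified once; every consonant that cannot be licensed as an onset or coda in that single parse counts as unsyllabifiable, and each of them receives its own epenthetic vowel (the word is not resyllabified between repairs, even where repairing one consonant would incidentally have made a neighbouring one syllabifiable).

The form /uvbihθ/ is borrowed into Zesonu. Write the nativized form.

Under (C)V, the unsyllabifiable consonants are /v/, /h/, /θ/ (no codas are permitted; onsets are limited to one consonant).
Each unlicensed consonant becomes the onset of a new syllable: /v/ → /və/, /h/ → /hə/, /θ/ → /θə/.

uvəbihəθə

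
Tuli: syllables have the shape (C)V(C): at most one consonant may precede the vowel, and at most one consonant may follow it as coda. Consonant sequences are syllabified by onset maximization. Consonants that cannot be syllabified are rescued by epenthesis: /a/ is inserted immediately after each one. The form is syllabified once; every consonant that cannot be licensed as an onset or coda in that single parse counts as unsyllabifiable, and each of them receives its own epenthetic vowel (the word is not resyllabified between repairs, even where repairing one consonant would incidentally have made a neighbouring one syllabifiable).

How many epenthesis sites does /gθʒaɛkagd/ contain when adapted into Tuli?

The unsyllabifiable consonants are /g/, /θ/, /d/; each receives one epenthetic vowel.

3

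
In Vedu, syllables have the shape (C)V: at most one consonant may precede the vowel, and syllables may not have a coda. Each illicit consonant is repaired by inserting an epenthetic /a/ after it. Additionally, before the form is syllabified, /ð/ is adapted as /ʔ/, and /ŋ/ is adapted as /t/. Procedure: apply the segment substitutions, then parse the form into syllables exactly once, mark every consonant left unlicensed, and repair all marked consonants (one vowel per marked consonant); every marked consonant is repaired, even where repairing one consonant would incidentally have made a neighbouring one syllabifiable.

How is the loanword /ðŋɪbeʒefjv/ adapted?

Substitution: /ð/ → /ʔ/, /ŋ/ → /t/, giving /ʔtɪbeʒefjv/.
Under (C)V, the unsyllabifiable consonants are /ʔ/, /f/, /j/, /v/ (no codas are permitted; onsets are limited to one consonant).
Epenthesis after each stranded consonant: /ʔ/ → /ʔa/, /f/ → /fa/, /j/ → /ja/, /v/ → /va/.

ʔatɪbeʒefajava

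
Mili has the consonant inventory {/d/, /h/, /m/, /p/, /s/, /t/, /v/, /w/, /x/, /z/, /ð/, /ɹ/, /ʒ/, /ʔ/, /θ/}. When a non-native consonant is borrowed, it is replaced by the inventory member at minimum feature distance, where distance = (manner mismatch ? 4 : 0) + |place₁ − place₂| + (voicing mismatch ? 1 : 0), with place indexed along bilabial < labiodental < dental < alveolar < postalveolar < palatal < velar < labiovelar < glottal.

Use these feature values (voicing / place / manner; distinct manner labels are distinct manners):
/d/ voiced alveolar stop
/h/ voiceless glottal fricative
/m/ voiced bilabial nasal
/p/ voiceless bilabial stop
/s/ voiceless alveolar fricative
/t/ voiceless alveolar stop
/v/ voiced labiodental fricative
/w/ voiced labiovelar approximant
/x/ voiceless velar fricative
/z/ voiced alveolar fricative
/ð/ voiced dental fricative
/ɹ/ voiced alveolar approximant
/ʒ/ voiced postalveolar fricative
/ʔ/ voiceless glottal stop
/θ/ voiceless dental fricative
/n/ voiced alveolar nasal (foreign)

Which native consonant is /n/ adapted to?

/m/ is closest: same manner (nasal), place distance 3 (alveolar→bilabial), same voicing; total 3. Next closest is /d/ at distance 4.

m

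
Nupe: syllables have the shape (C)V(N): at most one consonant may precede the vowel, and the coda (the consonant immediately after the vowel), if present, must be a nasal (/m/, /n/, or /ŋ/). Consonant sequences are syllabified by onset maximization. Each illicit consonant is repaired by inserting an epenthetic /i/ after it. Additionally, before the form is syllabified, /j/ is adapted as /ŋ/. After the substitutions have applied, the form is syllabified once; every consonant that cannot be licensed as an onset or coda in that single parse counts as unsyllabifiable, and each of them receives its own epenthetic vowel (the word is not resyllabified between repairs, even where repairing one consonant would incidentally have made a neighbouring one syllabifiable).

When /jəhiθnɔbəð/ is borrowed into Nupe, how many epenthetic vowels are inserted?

After substitution the input is /ŋəhiθnɔbəð/.
The unsyllabifiable consonants are /θ/, /ð/; each receives one epenthetic vowel.

2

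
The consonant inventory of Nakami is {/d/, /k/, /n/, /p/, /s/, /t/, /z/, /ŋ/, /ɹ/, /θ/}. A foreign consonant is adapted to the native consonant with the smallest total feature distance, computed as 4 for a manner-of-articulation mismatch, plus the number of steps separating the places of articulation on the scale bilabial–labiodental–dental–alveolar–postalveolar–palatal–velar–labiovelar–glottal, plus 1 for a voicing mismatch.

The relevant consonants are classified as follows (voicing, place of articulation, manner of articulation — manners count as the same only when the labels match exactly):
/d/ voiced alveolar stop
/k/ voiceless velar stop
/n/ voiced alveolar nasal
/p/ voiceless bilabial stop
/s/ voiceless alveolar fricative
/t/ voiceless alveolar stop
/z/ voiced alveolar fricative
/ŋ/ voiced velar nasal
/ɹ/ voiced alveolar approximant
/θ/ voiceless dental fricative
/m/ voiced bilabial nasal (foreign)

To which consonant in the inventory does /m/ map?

/n/ is closest: same manner (nasal), place distance 3 (bilabial→alveolar), same voicing; total 3. Next closest is /p/ at distance 5.

n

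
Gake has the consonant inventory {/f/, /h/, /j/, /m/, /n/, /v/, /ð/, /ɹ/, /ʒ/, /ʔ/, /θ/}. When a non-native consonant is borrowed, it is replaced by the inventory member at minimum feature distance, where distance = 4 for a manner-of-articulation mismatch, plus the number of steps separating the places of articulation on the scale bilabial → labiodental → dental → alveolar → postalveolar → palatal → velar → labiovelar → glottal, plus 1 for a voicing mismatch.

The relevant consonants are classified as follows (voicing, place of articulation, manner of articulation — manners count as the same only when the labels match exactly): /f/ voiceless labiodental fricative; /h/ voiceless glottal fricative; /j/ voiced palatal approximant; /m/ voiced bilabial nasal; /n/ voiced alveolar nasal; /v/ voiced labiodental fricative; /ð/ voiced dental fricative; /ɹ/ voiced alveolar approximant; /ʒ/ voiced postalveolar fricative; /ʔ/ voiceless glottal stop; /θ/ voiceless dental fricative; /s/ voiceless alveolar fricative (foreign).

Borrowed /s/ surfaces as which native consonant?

/θ/ is closest: same manner (fricative), place distance 1 (alveolar→dental), same voicing; total 1. Next closest is /f/ at distance 2.

θ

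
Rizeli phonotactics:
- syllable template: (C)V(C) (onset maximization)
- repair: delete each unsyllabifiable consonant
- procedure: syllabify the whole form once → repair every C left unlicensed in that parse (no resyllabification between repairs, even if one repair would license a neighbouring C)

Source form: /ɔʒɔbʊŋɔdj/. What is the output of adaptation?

Under (C)V(C), the unsyllabifiable consonants are /j/ (at most one coda consonant is licensed; onsets are limited to one consonant).
Deleting the stranded consonants removes /j/.

ɔʒɔbʊŋɔd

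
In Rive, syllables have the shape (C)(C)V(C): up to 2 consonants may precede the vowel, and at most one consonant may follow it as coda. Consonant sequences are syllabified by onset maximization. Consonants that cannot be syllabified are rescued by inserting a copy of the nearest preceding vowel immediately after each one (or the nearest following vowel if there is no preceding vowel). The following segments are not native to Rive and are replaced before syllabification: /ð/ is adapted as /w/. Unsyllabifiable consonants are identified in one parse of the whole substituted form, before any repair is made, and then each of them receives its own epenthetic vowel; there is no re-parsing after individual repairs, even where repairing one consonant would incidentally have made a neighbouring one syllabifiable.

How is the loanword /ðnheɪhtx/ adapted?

wenheɪhtɪxɪ

Substitution: /ð/ → /w/, giving /wnheɪhtx/.
The consonants /w/, /t/, /x/ cannot be parsed into a legal (C)(C)V(C) syllable (at most one coda consonant is licensed; onsets may contain at most 2 consonants).
Epenthesis after each stranded consonant: /w/ → /we/, /t/ → /tɪ/, /x/ → /xɪ/.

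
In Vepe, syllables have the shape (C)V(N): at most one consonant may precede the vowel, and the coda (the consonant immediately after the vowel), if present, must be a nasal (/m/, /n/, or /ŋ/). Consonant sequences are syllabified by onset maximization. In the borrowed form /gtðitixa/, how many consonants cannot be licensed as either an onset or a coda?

Under (C)V(N), the unsyllabifiable consonants are /g/, /t/ (only a nasal (/m/, /n/, or /ŋ/) is licensed in coda position; onsets are limited to one consonant).

2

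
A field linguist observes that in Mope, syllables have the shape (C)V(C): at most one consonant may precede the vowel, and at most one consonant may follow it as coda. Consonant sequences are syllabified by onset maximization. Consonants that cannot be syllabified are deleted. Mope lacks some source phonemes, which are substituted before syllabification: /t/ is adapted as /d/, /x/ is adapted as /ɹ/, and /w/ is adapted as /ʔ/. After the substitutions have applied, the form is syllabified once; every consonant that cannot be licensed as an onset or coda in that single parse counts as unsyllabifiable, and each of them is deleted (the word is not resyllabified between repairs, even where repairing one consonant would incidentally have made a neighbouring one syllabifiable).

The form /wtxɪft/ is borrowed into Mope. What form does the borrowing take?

ɹɪf

Substitution: /w/ → /ʔ/, /t/ → /d/, /x/ → /ɹ/, giving /ʔdɹɪfd/.
Under (C)V(C), the unsyllabifiable consonants are /ʔ/, /d/, /d/ (at most one coda consonant is licensed; onsets are limited to one consonant).
Deletion applies to /ʔ/, /d/, /d/.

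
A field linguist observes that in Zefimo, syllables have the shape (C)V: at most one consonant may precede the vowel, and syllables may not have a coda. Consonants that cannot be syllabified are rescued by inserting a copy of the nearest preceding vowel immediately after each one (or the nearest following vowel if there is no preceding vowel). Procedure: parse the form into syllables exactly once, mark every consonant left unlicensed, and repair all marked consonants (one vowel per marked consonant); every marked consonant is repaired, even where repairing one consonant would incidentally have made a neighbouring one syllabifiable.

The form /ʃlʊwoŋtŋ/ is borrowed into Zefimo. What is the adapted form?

The consonants /ʃ/, /ŋ/, /t/, /ŋ/ cannot be parsed into a legal (C)V syllable (no codas are permitted; onsets are limited to one consonant).
Epenthesis after each stranded consonant: /ʃ/ → /ʃʊ/, /ŋ/ → /ŋo/, /t/ → /to/, /ŋ/ → /ŋo/.

ʃʊlʊwoŋotoŋo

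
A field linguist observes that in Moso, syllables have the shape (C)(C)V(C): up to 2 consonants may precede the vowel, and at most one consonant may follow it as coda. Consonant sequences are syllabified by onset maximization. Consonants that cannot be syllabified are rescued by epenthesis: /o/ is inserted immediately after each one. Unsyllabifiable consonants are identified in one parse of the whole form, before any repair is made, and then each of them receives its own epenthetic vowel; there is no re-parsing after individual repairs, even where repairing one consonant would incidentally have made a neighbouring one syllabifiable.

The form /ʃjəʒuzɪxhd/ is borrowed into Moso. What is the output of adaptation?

The consonants /h/, /d/ cannot be parsed into a legal (C)(C)V(C) syllable (at most one coda consonant is licensed; onsets may contain at most 2 consonants).
Each unlicensed consonant becomes the onset of a new syllable: /h/ → /ho/, /d/ → /do/.

ʃjəʒuzɪxhodo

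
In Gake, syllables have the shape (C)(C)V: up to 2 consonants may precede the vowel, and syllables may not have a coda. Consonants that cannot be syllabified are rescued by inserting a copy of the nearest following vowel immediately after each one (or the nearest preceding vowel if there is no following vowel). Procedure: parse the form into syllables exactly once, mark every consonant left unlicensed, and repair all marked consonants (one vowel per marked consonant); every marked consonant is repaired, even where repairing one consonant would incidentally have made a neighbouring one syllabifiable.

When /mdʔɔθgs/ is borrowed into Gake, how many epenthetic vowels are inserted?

4

The unsyllabifiable consonants are /m/, /θ/, /g/, /s/; each receives one epenthetic vowel.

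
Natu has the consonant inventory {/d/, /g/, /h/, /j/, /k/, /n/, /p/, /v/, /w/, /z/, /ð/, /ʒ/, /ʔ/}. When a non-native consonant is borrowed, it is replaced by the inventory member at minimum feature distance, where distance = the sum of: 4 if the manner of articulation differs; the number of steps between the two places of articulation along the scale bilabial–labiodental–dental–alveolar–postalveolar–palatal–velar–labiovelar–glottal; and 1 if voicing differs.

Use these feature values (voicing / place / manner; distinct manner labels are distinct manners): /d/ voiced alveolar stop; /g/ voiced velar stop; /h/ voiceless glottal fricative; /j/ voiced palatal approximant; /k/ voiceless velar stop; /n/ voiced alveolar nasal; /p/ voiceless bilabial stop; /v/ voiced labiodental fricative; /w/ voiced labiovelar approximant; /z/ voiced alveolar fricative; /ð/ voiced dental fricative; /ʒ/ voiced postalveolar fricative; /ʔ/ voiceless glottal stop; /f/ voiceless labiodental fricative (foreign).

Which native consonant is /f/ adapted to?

v

/v/ is closest: same manner (fricative), place distance 0 (labiodental→labiodental), voicing differs (+1); total 1. Next closest is /ð/ at distance 2.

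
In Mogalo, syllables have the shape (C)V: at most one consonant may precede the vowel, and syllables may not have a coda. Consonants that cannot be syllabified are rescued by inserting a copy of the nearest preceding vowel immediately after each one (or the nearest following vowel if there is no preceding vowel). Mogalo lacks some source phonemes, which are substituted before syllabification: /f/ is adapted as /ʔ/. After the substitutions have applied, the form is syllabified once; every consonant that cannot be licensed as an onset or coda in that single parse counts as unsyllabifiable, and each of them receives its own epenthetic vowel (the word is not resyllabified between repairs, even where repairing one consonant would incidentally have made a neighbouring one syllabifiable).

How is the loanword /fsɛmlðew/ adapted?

Substitution: /f/ → /ʔ/, giving /ʔsɛmlðew/.
Syllabifying with onset maximization leaves /ʔ/, /m/, /l/, /w/ stranded (no codas are permitted; onsets are limited to one consonant).
Epenthesis after each stranded consonant: /ʔ/ → /ʔɛ/, /m/ → /mɛ/, /l/ → /lɛ/, /w/ → /we/.

ʔɛsɛmɛlɛðewe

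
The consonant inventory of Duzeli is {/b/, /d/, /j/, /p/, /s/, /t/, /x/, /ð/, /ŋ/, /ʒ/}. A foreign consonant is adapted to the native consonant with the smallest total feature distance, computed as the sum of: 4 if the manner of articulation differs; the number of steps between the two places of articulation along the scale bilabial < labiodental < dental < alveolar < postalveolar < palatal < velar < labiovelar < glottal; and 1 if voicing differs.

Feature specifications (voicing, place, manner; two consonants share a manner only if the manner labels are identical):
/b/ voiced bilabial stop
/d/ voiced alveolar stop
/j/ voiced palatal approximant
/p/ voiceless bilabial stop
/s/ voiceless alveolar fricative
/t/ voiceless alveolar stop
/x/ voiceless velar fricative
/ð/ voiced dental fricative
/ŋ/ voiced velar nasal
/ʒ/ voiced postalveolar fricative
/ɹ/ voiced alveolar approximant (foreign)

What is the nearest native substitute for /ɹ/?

j

/j/ is closest: same manner (approximant), place distance 2 (alveolar→palatal), same voicing; total 2. Next closest is /d/ at distance 4.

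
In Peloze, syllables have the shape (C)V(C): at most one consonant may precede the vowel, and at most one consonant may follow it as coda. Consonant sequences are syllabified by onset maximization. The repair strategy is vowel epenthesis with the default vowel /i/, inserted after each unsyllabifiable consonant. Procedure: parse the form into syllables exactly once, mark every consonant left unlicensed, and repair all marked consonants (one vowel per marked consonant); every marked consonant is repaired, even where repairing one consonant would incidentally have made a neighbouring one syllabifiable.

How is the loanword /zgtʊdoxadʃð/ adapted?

zigitʊdoxadʃiði

Under (C)V(C), the unsyllabifiable consonants are /z/, /g/, /ʃ/, /ð/ (at most one coda consonant is licensed; onsets are limited to one consonant).
Each unlicensed consonant becomes the onset of a new syllable: /z/ → /zi/, /g/ → /gi/, /ʃ/ → /ʃi/, /ð/ → /ði/.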